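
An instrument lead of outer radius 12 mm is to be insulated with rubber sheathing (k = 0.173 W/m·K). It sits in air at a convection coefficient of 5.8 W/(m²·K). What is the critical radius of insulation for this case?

For a cylinder r_cr = k/h = 0.173/5.8
r_cr = 29.8 mm; since the bare radius (12 mm) is below r_cr, adding a thin layer of insulation will *increase* heat loss.

r_cr ≈ 29.8 mm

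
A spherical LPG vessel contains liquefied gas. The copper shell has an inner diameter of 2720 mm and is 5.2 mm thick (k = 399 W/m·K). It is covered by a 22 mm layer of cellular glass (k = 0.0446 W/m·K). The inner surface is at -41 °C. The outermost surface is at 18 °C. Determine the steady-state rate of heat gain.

Spherical conduction: R = (1/r_in − 1/r_out)/(4πk) per layer; series-sum.
R_copper shell = (1/1.36 − 1/1.3652)/(4π×399) = 5.586×10^-7 K/W
R_cellular glass = (1/1.3652 − 1/1.3872)/(4π×0.0446) = 0.02073 K/W
R_total = 0.02073 K/W
Q = ΔT/R_total = 59/0.02073

Q ≈ 2850 W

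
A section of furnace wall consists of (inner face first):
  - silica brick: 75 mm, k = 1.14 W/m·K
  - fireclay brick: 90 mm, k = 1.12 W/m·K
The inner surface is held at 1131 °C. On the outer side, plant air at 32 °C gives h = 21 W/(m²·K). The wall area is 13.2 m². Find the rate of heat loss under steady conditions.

Series thermal resistances:
R_silica brick = L/(kA) = 0.075/(1.14×13.2) = 0.004984 K/W
R_fireclay brick = L/(kA) = 0.09/(1.12×13.2) = 0.006088 K/W
R_outer film = 1/(h_o·A) = 1/(21×13.2) = 0.003608 K/W
R_total = 0.01468 K/W
Q = ΔT / R_total = 1099 / 0.01468

Q ≈ 74900 W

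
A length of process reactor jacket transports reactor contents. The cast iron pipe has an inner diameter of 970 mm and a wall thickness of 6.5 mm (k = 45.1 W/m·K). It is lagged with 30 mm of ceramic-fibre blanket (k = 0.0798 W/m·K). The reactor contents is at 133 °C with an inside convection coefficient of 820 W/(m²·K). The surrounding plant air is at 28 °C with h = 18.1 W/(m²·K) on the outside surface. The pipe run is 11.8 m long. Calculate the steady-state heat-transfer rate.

Radial resistances (cylindrical: R_cond = ln(r_o/r_i)/(2πkL), R_conv = 1/(h·2πrL)):
R_inner film = 1/(h_i·2πr₁L) = 1/(820×2π×0.485×11.8) = 3.391×10^-5 K/W
R_cast iron pipe wall = ln(491.5/485)/(2π×45.1×11.8) = 3.981×10^-6 K/W
R_ceramic-fibre blanket = ln(521.5/491.5)/(2π×0.0798×11.8) = 0.01001 K/W
R_outer film = 1/(h_o·2πr_oL) = 1/(18.1×2π×0.5215×11.8) = 0.001429 K/W
R_total = 0.01148 K/W
Q = ΔT/R_total = 105/0.01148

Q ≈ 9150 W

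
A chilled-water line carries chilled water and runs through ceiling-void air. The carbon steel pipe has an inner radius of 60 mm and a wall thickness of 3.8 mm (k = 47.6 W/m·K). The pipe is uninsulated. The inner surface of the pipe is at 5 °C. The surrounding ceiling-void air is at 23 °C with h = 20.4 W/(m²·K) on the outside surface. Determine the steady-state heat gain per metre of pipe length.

q′ ≈ 147 W/m

Per-layer cylindrical resistances, series-summed:
R_carbon steel pipe wall = ln(63.8/60)/(2π×47.6×1) = 2.053×10^-4 K/W
R_outer film = 1/(h_o·2πr_oL) = 1/(20.4×2π×0.0638×1) = 0.1223 K/W
R_total = 0.1225 K/W
Q = ΔT/R_total = 18/0.1225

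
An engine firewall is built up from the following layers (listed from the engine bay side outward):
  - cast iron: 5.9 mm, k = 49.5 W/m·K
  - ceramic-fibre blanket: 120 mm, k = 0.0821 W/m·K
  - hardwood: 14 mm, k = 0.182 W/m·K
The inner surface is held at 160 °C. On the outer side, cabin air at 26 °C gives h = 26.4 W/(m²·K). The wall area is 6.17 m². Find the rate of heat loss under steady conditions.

Q ≈ 524 W

Using the resistance-network approach (series):
R_cast iron = L/(kA) = 0.0059/(49.5×6.17) = 1.932×10^-5 K/W
R_ceramic-fibre blanket = L/(kA) = 0.12/(0.0821×6.17) = 0.2369 K/W
R_hardwood = L/(kA) = 0.014/(0.182×6.17) = 0.01247 K/W
R_outer film = 1/(h_o·A) = 1/(26.4×6.17) = 0.006139 K/W
R_total = 0.2555 K/W
Q = ΔT / R_total = 134 / 0.2555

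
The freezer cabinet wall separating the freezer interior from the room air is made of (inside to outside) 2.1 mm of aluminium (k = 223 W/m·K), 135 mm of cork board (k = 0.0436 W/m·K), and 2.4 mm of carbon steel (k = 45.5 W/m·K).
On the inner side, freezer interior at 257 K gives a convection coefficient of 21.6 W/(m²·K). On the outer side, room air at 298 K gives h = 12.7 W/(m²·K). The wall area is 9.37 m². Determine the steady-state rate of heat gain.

Using the resistance-network approach (series):
R_inner film = 1/(h_i·A) = 1/(21.6×9.37) = 0.004941 K/W
R_aluminium = L/(kA) = 0.0021/(223×9.37) = 1.005×10^-6 K/W
R_cork board = L/(kA) = 0.135/(0.0436×9.37) = 0.3305 K/W
R_carbon steel = L/(kA) = 0.0024/(45.5×9.37) = 5.629×10^-6 K/W
R_outer film = 1/(h_o·A) = 1/(12.7×9.37) = 0.008403 K/W
R_total = 0.3438 K/W
Q = ΔT / R_total = 41 / 0.3438

Q ≈ 119 W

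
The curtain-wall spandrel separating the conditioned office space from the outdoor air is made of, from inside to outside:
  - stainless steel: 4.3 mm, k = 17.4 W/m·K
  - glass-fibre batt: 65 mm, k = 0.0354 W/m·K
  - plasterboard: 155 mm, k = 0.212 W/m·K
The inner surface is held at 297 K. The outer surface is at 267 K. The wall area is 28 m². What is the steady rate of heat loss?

Thermal resistances in series:
R_stainless steel = L/(kA) = 0.0043/(17.4×28) = 8.826×10^-6 K/W
R_glass-fibre batt = L/(kA) = 0.065/(0.0354×28) = 0.06558 K/W
R_plasterboard = L/(kA) = 0.155/(0.212×28) = 0.02611 K/W
R_total = 0.0917 K/W
Q = ΔT / R_total = 30 / 0.0917

Q ≈ 327 W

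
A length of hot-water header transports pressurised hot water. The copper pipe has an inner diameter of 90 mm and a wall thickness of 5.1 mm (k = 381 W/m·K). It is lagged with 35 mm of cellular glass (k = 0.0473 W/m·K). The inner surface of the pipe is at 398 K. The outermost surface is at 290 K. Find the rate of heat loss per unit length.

Treating each annulus and film as a series resistance:
R_copper pipe wall = ln(50.1/45)/(2π×381×1) = 4.485×10^-5 K/W
R_cellular glass = ln(85.1/50.1)/(2π×0.0473×1) = 1.783 K/W
R_total = 1.783 K/W
Q = ΔT/R_total = 108/1.783

q′ ≈ 60.6 W/m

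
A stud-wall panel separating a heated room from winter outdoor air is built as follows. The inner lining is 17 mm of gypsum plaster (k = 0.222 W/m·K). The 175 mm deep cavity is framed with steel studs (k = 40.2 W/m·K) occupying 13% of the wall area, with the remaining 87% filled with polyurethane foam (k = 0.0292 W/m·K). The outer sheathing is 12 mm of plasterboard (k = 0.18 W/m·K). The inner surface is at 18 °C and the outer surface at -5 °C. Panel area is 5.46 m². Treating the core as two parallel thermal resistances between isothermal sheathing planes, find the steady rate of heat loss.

Sheathing layers in series; stud and cavity paths in parallel between them.
R_inner = 0.017/(0.222×5.46) = 0.01403 K/W
R_stud  = 0.175/(40.2×0.13×5.46) = 0.006133 K/W
R_cav   = 0.175/(0.0292×0.87×5.46) = 1.262 K/W
1/R_core = 1/R_stud + 1/R_cav → R_core = 0.006103 K/W
R_outer = 0.012/(0.18×5.46) = 0.01221 K/W
R_total = 0.03234 K/W
Q = ΔT/R_total = 23/0.03234

Q ≈ 711 W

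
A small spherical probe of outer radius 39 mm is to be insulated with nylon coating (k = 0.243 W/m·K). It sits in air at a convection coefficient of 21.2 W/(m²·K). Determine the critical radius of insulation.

r_cr ≈ 22.9 mm

For a sphere r_cr = 2k/h = 2×0.243/21.2
r_cr = 22.9 mm; since the bare radius (39 mm) is above r_cr, any added insulation will reduce heat loss.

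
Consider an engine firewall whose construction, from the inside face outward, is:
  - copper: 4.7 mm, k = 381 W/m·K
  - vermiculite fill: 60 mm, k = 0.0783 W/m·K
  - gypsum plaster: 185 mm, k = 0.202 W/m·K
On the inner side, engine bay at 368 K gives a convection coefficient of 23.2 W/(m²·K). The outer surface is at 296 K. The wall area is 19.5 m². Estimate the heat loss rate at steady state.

Q ≈ 814 W

Model the wall as resistances in series:
R_inner film = 1/(h_i·A) = 1/(23.2×19.5) = 0.00221 K/W
R_copper = L/(kA) = 0.0047/(381×19.5) = 6.326×10^-7 K/W
R_vermiculite fill = L/(kA) = 0.06/(0.0783×19.5) = 0.0393 K/W
R_gypsum plaster = L/(kA) = 0.185/(0.202×19.5) = 0.04697 K/W
R_total = 0.08847 K/W
Q = ΔT / R_total = 72 / 0.08847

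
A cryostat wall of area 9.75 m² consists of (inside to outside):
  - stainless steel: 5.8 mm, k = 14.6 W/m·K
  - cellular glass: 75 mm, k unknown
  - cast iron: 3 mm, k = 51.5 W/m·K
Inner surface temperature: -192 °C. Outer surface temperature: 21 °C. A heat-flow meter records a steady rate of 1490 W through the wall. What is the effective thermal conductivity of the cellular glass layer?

Thermal resistances in series:
R_stainless steel = L/(kA) = 0.0058/(14.6×9.75) = 4.074×10^-5 K/W
R_cast iron = L/(kA) = 0.003/(51.5×9.75) = 5.975×10^-6 K/W
Sum of known resistances R_other = 4.672×10^-5 K/W
Total R = ΔT/Q = 213/1490 = 0.143 K/W
R_cellular glass = R_total − R_other = 0.1429 K/W
k = L/(R·A) = 0.075/(0.1429×9.75)

k ≈ 0.0538 W/(m·K)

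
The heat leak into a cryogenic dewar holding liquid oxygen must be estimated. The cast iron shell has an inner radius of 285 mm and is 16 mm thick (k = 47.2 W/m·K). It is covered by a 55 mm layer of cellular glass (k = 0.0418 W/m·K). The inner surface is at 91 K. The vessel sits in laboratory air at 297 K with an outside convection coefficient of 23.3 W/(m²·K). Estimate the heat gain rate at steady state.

Spherical conduction: R = (1/r_in − 1/r_out)/(4πk) per layer; series-sum.
R_cast iron shell = (1/0.285 − 1/0.301)/(4π×47.2) = 3.145×10^-4 K/W
R_cellular glass = (1/0.301 − 1/0.356)/(4π×0.0418) = 0.9771 K/W
R_outer film = 1/(h·4πr_o²) = 1/(23.3×4π×0.356²) = 0.02695 K/W
R_total = 1.004 K/W
Q = ΔT/R_total = 206/1.004

Q ≈ 205 W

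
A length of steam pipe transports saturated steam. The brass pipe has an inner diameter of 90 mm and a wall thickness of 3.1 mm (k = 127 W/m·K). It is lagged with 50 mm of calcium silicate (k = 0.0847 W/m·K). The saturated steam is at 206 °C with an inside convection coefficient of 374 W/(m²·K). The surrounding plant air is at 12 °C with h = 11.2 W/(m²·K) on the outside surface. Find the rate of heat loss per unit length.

q′ ≈ 130 W/m

Treating each annulus and film as a series resistance:
R_inner film = 1/(h_i·2πr₁L) = 1/(374×2π×0.045×1) = 0.009457 K/W
R_brass pipe wall = ln(48.1/45)/(2π×127×1) = 8.349×10^-5 K/W
R_calcium silicate = ln(98.1/48.1)/(2π×0.0847×1) = 1.339 K/W
R_outer film = 1/(h_o·2πr_oL) = 1/(11.2×2π×0.0981×1) = 0.1449 K/W
R_total = 1.494 K/W
Q = ΔT/R_total = 194/1.494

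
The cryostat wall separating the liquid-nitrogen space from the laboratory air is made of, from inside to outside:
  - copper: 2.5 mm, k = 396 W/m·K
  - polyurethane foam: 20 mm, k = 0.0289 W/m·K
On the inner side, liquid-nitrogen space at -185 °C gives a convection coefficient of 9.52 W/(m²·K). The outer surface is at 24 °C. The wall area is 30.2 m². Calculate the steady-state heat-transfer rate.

Q ≈ 7920 W

Model the wall as resistances in series:
R_inner film = 1/(h_i·A) = 1/(9.52×30.2) = 0.003478 K/W
R_copper = L/(kA) = 0.0025/(396×30.2) = 2.09×10^-7 K/W
R_polyurethane foam = L/(kA) = 0.02/(0.0289×30.2) = 0.02292 K/W
R_total = 0.02639 K/W
Q = ΔT / R_total = 209 / 0.02639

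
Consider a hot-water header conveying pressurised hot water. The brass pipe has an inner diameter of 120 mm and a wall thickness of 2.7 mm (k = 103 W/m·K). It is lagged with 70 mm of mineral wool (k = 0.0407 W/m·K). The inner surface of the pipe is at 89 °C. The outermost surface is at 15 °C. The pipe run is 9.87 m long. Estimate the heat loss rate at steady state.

Cylindrical conduction, so R = ln(r₂/r₁)/(2πkL) per layer, in series:
R_brass pipe wall = ln(62.7/60)/(2π×103×9.87) = 6.891×10^-6 K/W
R_mineral wool = ln(132.7/62.7)/(2π×0.0407×9.87) = 0.297 K/W
R_total = 0.297 K/W
Q = ΔT/R_total = 74/0.297

Q ≈ 249 W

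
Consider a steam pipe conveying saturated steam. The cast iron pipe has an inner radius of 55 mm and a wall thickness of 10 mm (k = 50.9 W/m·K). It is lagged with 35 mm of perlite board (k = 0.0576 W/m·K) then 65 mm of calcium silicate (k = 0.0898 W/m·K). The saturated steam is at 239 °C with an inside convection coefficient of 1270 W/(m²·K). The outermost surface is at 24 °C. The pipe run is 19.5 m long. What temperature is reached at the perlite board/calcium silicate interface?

Per-layer cylindrical resistances, series-summed:
R_inner film = 1/(h_i·2πr₁L) = 1/(1270×2π×0.055×19.5) = 1.168×10^-4 K/W
R_cast iron pipe wall = ln(65/55)/(2π×50.9×19.5) = 2.679×10^-5 K/W
R_perlite board = ln(100/65)/(2π×0.0576×19.5) = 0.06104 K/W
R_calcium silicate = ln(165/100)/(2π×0.0898×19.5) = 0.04551 K/W
R_total = 0.1067 K/W
Q = ΔT/R_total = 215/0.1067
Q = 2020 W
T_interface = T_inner − Q·ΣR(inner→interface) = 239 − 2020×0.06118

T ≈ 116 °C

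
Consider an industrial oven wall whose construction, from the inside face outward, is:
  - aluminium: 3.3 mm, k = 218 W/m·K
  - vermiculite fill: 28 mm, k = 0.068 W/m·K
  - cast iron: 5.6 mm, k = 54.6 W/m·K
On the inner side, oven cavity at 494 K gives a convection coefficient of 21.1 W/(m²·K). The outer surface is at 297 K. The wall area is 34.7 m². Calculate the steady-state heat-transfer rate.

Using the resistance-network approach (series):
R_inner film = 1/(h_i·A) = 1/(21.1×34.7) = 0.001366 K/W
R_aluminium = L/(kA) = 0.0033/(218×34.7) = 4.362×10^-7 K/W
R_vermiculite fill = L/(kA) = 0.028/(0.068×34.7) = 0.01187 K/W
R_cast iron = L/(kA) = 0.0056/(54.6×34.7) = 2.956×10^-6 K/W
R_total = 0.01324 K/W
Q = ΔT / R_total = 197 / 0.01324

Q ≈ 14900 W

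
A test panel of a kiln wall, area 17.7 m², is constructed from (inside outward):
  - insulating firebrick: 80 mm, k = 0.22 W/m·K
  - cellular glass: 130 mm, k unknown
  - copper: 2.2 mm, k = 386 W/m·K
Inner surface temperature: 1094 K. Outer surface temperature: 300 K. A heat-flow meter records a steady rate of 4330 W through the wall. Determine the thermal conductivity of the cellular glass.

Model the wall as resistances in series:
R_insulating firebrick = L/(kA) = 0.08/(0.22×17.7) = 0.02054 K/W
R_copper = L/(kA) = 0.0022/(386×17.7) = 3.22×10^-7 K/W
Sum of known resistances R_other = 0.02054 K/W
Total R = ΔT/Q = 794/4330 = 0.1834 K/W
R_cellular glass = R_total − R_other = 0.1628 K/W
k = L/(R·A) = 0.13/(0.1628×17.7)

k ≈ 0.0451 W/(m·K)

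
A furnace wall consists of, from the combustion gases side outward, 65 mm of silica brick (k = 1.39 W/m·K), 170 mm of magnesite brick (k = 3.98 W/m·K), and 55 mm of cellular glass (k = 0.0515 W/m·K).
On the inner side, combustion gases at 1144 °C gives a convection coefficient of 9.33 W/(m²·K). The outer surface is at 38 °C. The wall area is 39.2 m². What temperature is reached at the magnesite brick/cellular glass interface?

Series thermal resistances:
R_inner film = 1/(h_i·A) = 1/(9.33×39.2) = 0.002734 K/W
R_silica brick = L/(kA) = 0.065/(1.39×39.2) = 0.001193 K/W
R_magnesite brick = L/(kA) = 0.17/(3.98×39.2) = 0.00109 K/W
R_cellular glass = L/(kA) = 0.055/(0.0515×39.2) = 0.02724 K/W
R_total = 0.03226 K/W;  Q = ΔT/R_total = 1106/0.03226 = 34280 W
T_interface = T_inner − Q·ΣR(inner→interface) = 1144 − 34300×0.005017

T ≈ 972 °C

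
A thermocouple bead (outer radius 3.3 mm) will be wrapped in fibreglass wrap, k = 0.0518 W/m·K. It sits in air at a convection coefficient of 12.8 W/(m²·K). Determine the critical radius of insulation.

r_cr ≈ 8.09 mm

For a sphere r_cr = 2k/h = 2×0.0518/12.8
r_cr = 8.09 mm; since the bare radius (3.3 mm) is below r_cr, adding a thin layer of insulation will *increase* heat loss.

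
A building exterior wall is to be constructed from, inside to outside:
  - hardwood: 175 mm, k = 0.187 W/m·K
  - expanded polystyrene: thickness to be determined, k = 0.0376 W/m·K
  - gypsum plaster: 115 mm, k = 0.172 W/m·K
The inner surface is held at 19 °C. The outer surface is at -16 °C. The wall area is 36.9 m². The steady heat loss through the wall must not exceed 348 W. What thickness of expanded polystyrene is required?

L ≈ 79.2 mm

Using the resistance-network approach (series):
R_hardwood = L/(kA) = 0.175/(0.187×36.9) = 0.02536 K/W
R_gypsum plaster = L/(kA) = 0.115/(0.172×36.9) = 0.01812 K/W
Sum of the known resistances R_other = 0.04348 K/W
Required total resistance R_tot = ΔT/Q_allow = 35/348 = 0.1006 K/W
R_expanded polystyrene = R_tot − R_other = 0.05709 K/W
L = R·k·A = 0.05709×0.0376×36.9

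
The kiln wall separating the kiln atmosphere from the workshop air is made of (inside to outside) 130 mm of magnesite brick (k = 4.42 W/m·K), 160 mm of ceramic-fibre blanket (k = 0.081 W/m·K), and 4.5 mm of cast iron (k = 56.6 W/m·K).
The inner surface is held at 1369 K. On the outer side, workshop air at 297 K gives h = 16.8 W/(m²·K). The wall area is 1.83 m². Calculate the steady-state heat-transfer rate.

Treating each layer as a thermal resistance in series:
R_magnesite brick = L/(kA) = 0.13/(4.42×1.83) = 0.01607 K/W
R_ceramic-fibre blanket = L/(kA) = 0.16/(0.081×1.83) = 1.079 K/W
R_cast iron = L/(kA) = 0.0045/(56.6×1.83) = 4.345×10^-5 K/W
R_outer film = 1/(h_o·A) = 1/(16.8×1.83) = 0.03253 K/W
R_total = 1.128 K/W
Q = ΔT / R_total = 1072 / 1.128

Q ≈ 950 W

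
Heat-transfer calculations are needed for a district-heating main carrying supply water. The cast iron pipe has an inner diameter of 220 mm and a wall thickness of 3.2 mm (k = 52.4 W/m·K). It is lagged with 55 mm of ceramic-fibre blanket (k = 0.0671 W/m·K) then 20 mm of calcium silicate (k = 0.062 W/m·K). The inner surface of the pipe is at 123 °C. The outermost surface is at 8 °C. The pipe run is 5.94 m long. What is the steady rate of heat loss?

Q ≈ 556 W

Cylindrical conduction, so R = ln(r₂/r₁)/(2πkL) per layer, in series:
R_cast iron pipe wall = ln(113.2/110)/(2π×52.4×5.94) = 1.466×10^-5 K/W
R_ceramic-fibre blanket = ln(168.2/113.2)/(2π×0.0671×5.94) = 0.1581 K/W
R_calcium silicate = ln(188.2/168.2)/(2π×0.062×5.94) = 0.04855 K/W
R_total = 0.2067 K/W
Q = ΔT/R_total = 115/0.2067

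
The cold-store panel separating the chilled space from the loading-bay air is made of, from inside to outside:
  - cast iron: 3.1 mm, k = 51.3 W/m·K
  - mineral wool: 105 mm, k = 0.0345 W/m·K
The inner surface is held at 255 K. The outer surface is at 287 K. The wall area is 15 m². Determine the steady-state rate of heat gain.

Series thermal resistances:
R_cast iron = L/(kA) = 0.0031/(51.3×15) = 4.029×10^-6 K/W
R_mineral wool = L/(kA) = 0.105/(0.0345×15) = 0.2029 K/W
R_total = 0.2029 K/W
Q = ΔT / R_total = 32 / 0.2029

Q ≈ 158 W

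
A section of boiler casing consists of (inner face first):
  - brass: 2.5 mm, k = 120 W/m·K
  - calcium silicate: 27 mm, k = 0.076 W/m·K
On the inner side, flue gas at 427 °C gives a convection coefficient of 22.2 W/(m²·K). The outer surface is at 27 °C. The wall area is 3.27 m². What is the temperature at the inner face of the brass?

Using the resistance-network approach (series):
R_inner film = 1/(h_i·A) = 1/(22.2×3.27) = 0.01378 K/W
R_brass = L/(kA) = 0.0025/(120×3.27) = 6.371×10^-6 K/W
R_calcium silicate = L/(kA) = 0.027/(0.076×3.27) = 0.1086 K/W
R_total = 0.1224 K/W;  Q = ΔT/R_total = 400/0.1224 = 3267 W
T_interface = T_inner − Q·ΣR(inner→interface) = 427 − 3270×0.01378

T ≈ 382 °C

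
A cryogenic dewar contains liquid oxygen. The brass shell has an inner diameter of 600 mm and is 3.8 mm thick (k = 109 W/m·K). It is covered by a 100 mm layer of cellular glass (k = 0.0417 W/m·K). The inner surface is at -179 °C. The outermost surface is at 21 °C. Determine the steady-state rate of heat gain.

For a spherical shell R = (1/r₁ − 1/r₂)/(4πk); film R = 1/(h·4πr²). In series:
R_brass shell = (1/0.3 − 1/0.3038)/(4π×109) = 3.044×10^-5 K/W
R_cellular glass = (1/0.3038 − 1/0.4038)/(4π×0.0417) = 1.556 K/W
R_total = 1.556 K/W
Q = ΔT/R_total = 200/1.556

Q ≈ 129 W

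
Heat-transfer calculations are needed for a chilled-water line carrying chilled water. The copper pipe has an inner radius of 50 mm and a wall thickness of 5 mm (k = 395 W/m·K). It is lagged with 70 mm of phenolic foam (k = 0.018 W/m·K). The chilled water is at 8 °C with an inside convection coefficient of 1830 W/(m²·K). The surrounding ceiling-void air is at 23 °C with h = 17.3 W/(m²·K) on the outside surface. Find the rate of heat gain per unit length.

Treating each annulus and film as a series resistance:
R_inner film = 1/(h_i·2πr₁L) = 1/(1830×2π×0.05×1) = 0.001739 K/W
R_copper pipe wall = ln(55/50)/(2π×395×1) = 3.84×10^-5 K/W
R_phenolic foam = ln(125/55)/(2π×0.018×1) = 7.259 K/W
R_outer film = 1/(h_o·2πr_oL) = 1/(17.3×2π×0.125×1) = 0.0736 K/W
R_total = 7.334 K/W
Q = ΔT/R_total = 15/7.334

q′ ≈ 2.05 W/m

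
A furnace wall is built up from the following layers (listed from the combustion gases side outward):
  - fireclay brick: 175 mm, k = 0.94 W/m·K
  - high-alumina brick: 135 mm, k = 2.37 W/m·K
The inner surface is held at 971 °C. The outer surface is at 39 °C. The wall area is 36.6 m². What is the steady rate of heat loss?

Q ≈ 140000 W

Model the wall as resistances in series:
R_fireclay brick = L/(kA) = 0.175/(0.94×36.6) = 0.005087 K/W
R_high-alumina brick = L/(kA) = 0.135/(2.37×36.6) = 0.001556 K/W
R_total = 0.006643 K/W
Q = ΔT / R_total = 932 / 0.006643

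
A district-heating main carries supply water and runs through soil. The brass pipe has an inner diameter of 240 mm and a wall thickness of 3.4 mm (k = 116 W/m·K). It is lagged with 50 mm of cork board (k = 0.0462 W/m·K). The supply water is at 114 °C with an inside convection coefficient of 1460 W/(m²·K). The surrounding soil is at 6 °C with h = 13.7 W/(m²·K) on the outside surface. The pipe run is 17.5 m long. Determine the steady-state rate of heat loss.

Cylindrical conduction, so R = ln(r₂/r₁)/(2πkL) per layer, in series:
R_inner film = 1/(h_i·2πr₁L) = 1/(1460×2π×0.12×17.5) = 5.191×10^-5 K/W
R_brass pipe wall = ln(123.4/120)/(2π×116×17.5) = 2.19×10^-6 K/W
R_cork board = ln(173.4/123.4)/(2π×0.0462×17.5) = 0.06696 K/W
R_outer film = 1/(h_o·2πr_oL) = 1/(13.7×2π×0.1734×17.5) = 0.003828 K/W
R_total = 0.07085 K/W
Q = ΔT/R_total = 108/0.07085

Q ≈ 1520 W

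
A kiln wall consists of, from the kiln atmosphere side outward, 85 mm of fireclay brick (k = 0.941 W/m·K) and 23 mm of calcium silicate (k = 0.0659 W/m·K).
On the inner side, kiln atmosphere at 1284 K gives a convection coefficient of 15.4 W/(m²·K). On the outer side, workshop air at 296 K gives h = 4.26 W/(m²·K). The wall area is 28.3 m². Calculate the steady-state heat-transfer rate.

Q ≈ 37800 W

Series thermal resistances:
R_inner film = 1/(h_i·A) = 1/(15.4×28.3) = 0.002295 K/W
R_fireclay brick = L/(kA) = 0.085/(0.941×28.3) = 0.003192 K/W
R_calcium silicate = L/(kA) = 0.023/(0.0659×28.3) = 0.01233 K/W
R_outer film = 1/(h_o·A) = 1/(4.26×28.3) = 0.008295 K/W
R_total = 0.02611 K/W
Q = ΔT / R_total = 988 / 0.02611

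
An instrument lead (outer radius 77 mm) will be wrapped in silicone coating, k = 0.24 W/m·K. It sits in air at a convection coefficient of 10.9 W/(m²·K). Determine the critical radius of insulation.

For a cylinder r_cr = k/h = 0.24/10.9
r_cr = 22 mm; since the bare radius (77 mm) is above r_cr, any added insulation will reduce heat loss.

r_cr ≈ 22 mm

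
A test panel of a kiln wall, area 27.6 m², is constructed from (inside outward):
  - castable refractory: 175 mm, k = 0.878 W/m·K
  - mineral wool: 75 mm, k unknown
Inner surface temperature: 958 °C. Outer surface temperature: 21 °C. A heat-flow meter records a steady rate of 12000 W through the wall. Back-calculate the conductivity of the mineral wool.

Series thermal resistances:
R_castable refractory = L/(kA) = 0.175/(0.878×27.6) = 0.007222 K/W
Sum of known resistances R_other = 0.007222 K/W
Total R = ΔT/Q = 937/12000 = 0.07808 K/W
R_mineral wool = R_total − R_other = 0.07086 K/W
k = L/(R·A) = 0.075/(0.07086×27.6)

k ≈ 0.0383 W/(m·K)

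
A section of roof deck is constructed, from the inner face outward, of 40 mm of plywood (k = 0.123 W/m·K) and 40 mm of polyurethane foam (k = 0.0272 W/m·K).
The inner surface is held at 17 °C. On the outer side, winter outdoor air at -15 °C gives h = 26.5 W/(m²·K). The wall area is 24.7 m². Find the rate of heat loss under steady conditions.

Q ≈ 431 W

Thermal resistances in series:
R_plywood = L/(kA) = 0.04/(0.123×24.7) = 0.01317 K/W
R_polyurethane foam = L/(kA) = 0.04/(0.0272×24.7) = 0.05954 K/W
R_outer film = 1/(h_o·A) = 1/(26.5×24.7) = 0.001528 K/W
R_total = 0.07423 K/W
Q = ΔT / R_total = 32 / 0.07423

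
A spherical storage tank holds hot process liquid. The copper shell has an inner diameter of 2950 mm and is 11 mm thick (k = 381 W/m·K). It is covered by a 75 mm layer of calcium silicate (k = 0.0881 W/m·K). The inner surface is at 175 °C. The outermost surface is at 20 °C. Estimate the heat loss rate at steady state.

Q ≈ 5310 W

Spherical conduction: R = (1/r_in − 1/r_out)/(4πk) per layer; series-sum.
R_copper shell = (1/1.475 − 1/1.486)/(4π×381) = 1.048×10^-6 K/W
R_calcium silicate = (1/1.486 − 1/1.561)/(4π×0.0881) = 0.0292 K/W
R_total = 0.02921 K/W
Q = ΔT/R_total = 155/0.02921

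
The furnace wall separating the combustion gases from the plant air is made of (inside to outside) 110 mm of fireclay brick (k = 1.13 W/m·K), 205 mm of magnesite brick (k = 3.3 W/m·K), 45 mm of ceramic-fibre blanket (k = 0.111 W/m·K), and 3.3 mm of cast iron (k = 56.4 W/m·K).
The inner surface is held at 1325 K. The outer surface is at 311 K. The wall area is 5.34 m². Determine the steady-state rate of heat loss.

Q ≈ 9580 W

Thermal resistances in series:
R_fireclay brick = L/(kA) = 0.11/(1.13×5.34) = 0.01823 K/W
R_magnesite brick = L/(kA) = 0.205/(3.3×5.34) = 0.01163 K/W
R_ceramic-fibre blanket = L/(kA) = 0.045/(0.111×5.34) = 0.07592 K/W
R_cast iron = L/(kA) = 0.0033/(56.4×5.34) = 1.096×10^-5 K/W
R_total = 0.1058 K/W
Q = ΔT / R_total = 1014 / 0.1058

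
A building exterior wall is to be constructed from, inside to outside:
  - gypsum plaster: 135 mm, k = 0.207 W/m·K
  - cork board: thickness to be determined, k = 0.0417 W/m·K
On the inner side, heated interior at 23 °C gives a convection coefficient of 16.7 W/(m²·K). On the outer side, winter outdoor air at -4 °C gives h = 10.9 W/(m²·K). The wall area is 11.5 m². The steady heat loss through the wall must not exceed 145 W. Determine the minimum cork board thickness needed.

L ≈ 55.8 mm

Thermal resistances in series:
R_inner film = 1/(h_i·A) = 1/(16.7×11.5) = 0.005207 K/W
R_gypsum plaster = L/(kA) = 0.135/(0.207×11.5) = 0.05671 K/W
R_outer film = 1/(h_o·A) = 1/(10.9×11.5) = 0.007978 K/W
Sum of the known resistances R_other = 0.0699 K/W
Required total resistance R_tot = ΔT/Q_allow = 27/145 = 0.1862 K/W
R_cork board = R_tot − R_other = 0.1163 K/W
L = R·k·A = 0.1163×0.0417×11.5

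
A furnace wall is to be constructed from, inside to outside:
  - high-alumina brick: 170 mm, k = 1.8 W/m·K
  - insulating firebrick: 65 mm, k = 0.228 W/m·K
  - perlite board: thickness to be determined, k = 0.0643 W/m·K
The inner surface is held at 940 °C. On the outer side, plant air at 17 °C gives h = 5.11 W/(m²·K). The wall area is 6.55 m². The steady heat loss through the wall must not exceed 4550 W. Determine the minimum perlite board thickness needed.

L ≈ 48.4 mm

Using the resistance-network approach (series):
R_high-alumina brick = L/(kA) = 0.17/(1.8×6.55) = 0.01442 K/W
R_insulating firebrick = L/(kA) = 0.065/(0.228×6.55) = 0.04352 K/W
R_outer film = 1/(h_o·A) = 1/(5.11×6.55) = 0.02988 K/W
Sum of the known resistances R_other = 0.08782 K/W
Required total resistance R_tot = ΔT/Q_allow = 923/4550 = 0.2029 K/W
R_perlite board = R_tot − R_other = 0.115 K/W
L = R·k·A = 0.115×0.0643×6.55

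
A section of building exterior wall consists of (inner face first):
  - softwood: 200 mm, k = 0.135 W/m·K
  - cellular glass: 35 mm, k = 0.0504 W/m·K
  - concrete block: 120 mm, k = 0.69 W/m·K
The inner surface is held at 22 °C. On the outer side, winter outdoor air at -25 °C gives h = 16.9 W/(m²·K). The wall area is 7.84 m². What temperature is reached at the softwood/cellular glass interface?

T ≈ -6.9 °C

Thermal resistances in series:
R_softwood = L/(kA) = 0.2/(0.135×7.84) = 0.189 K/W
R_cellular glass = L/(kA) = 0.035/(0.0504×7.84) = 0.08858 K/W
R_concrete block = L/(kA) = 0.12/(0.69×7.84) = 0.02218 K/W
R_outer film = 1/(h_o·A) = 1/(16.9×7.84) = 0.007547 K/W
R_total = 0.3073 K/W;  Q = ΔT/R_total = 47/0.3073 = 153 W
T_interface = T_inner − Q·ΣR(inner→interface) = 22 − 153×0.189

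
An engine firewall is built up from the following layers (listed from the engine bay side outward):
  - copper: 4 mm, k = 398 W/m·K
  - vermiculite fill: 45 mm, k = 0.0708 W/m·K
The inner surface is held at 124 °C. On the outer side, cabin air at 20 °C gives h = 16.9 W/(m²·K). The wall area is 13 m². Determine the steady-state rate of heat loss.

Model the wall as resistances in series:
R_copper = L/(kA) = 0.004/(398×13) = 7.731×10^-7 K/W
R_vermiculite fill = L/(kA) = 0.045/(0.0708×13) = 0.04889 K/W
R_outer film = 1/(h_o·A) = 1/(16.9×13) = 0.004552 K/W
R_total = 0.05344 K/W
Q = ΔT / R_total = 104 / 0.05344

Q ≈ 1950 W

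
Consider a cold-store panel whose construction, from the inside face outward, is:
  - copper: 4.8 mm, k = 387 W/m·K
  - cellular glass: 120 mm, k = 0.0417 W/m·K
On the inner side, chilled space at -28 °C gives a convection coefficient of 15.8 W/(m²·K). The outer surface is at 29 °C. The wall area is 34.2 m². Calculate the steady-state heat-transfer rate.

Q ≈ 663 W

Using the resistance-network approach (series):
R_inner film = 1/(h_i·A) = 1/(15.8×34.2) = 0.001851 K/W
R_copper = L/(kA) = 0.0048/(387×34.2) = 3.627×10^-7 K/W
R_cellular glass = L/(kA) = 0.12/(0.0417×34.2) = 0.08414 K/W
R_total = 0.08599 K/W
Q = ΔT / R_total = 57 / 0.08599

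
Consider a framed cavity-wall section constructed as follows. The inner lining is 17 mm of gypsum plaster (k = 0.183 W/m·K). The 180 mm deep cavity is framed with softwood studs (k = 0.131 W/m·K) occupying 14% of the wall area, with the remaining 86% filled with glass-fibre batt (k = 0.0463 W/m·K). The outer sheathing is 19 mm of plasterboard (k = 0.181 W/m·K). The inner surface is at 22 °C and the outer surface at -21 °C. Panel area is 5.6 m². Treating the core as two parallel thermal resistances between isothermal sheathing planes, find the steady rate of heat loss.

Sheathing layers in series; stud and cavity paths in parallel between them.
R_inner = 0.017/(0.183×5.6) = 0.01659 K/W
R_stud  = 0.18/(0.131×0.14×5.6) = 1.753 K/W
R_cav   = 0.18/(0.0463×0.86×5.6) = 0.8072 K/W
1/R_core = 1/R_stud + 1/R_cav → R_core = 0.5527 K/W
R_outer = 0.019/(0.181×5.6) = 0.01875 K/W
R_total = 0.588 K/W
Q = ΔT/R_total = 43/0.588

Q ≈ 73.1 W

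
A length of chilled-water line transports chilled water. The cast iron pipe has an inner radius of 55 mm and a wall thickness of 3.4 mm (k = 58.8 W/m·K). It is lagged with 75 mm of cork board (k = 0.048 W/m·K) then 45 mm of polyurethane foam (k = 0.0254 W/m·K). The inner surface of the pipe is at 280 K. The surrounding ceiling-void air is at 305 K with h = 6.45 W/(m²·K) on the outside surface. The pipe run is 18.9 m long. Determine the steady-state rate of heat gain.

Q ≈ 101 W

Radial resistances (cylindrical: R_cond = ln(r_o/r_i)/(2πkL), R_conv = 1/(h·2πrL)):
R_cast iron pipe wall = ln(58.4/55)/(2π×58.8×18.9) = 8.59×10^-6 K/W
R_cork board = ln(133.4/58.4)/(2π×0.048×18.9) = 0.1449 K/W
R_polyurethane foam = ln(178.4/133.4)/(2π×0.0254×18.9) = 0.09637 K/W
R_outer film = 1/(h_o·2πr_oL) = 1/(6.45×2π×0.1784×18.9) = 0.007318 K/W
R_total = 0.2486 K/W
Q = ΔT/R_total = 25/0.2486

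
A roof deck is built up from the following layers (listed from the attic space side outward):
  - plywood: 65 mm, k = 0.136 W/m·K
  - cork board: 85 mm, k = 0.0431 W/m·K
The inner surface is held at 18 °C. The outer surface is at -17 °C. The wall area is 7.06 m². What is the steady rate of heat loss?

Q ≈ 101 W

Thermal resistances in series:
R_plywood = L/(kA) = 0.065/(0.136×7.06) = 0.0677 K/W
R_cork board = L/(kA) = 0.085/(0.0431×7.06) = 0.2793 K/W
R_total = 0.347 K/W
Q = ΔT / R_total = 35 / 0.347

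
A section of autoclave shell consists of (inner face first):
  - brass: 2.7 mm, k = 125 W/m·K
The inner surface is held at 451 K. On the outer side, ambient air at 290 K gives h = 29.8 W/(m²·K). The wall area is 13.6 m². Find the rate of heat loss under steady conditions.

Q ≈ 65200 W

Using the resistance-network approach (series):
R_brass = L/(kA) = 0.0027/(125×13.6) = 1.588×10^-6 K/W
R_outer film = 1/(h_o·A) = 1/(29.8×13.6) = 0.002467 K/W
R_total = 0.002469 K/W
Q = ΔT / R_total = 161 / 0.002469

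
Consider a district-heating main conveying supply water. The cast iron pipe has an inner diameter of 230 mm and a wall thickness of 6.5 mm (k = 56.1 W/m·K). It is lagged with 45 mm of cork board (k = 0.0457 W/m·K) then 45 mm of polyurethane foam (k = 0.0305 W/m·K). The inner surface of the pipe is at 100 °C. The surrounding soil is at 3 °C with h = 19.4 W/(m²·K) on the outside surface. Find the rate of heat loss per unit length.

q′ ≈ 40.7 W/m

For a radial system each layer contributes R = ln(r_out/r_in)/(2πkL); films add R = 1/(hA).
R_cast iron pipe wall = ln(121.5/115)/(2π×56.1×1) = 1.56×10^-4 K/W
R_cork board = ln(166.5/121.5)/(2π×0.0457×1) = 1.097 K/W
R_polyurethane foam = ln(211.5/166.5)/(2π×0.0305×1) = 1.248 K/W
R_outer film = 1/(h_o·2πr_oL) = 1/(19.4×2π×0.2115×1) = 0.03879 K/W
R_total = 2.385 K/W
Q = ΔT/R_total = 97/2.385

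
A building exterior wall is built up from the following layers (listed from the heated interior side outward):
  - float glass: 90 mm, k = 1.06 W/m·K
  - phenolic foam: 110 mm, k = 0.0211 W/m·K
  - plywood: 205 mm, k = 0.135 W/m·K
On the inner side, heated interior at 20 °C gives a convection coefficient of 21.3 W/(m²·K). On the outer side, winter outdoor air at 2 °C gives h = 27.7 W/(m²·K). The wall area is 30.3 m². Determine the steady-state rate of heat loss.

Treating each layer as a thermal resistance in series:
R_inner film = 1/(h_i·A) = 1/(21.3×30.3) = 0.001549 K/W
R_float glass = L/(kA) = 0.09/(1.06×30.3) = 0.002802 K/W
R_phenolic foam = L/(kA) = 0.11/(0.0211×30.3) = 0.1721 K/W
R_plywood = L/(kA) = 0.205/(0.135×30.3) = 0.05012 K/W
R_outer film = 1/(h_o·A) = 1/(27.7×30.3) = 0.001191 K/W
R_total = 0.2277 K/W
Q = ΔT / R_total = 18 / 0.2277

Q ≈ 79 W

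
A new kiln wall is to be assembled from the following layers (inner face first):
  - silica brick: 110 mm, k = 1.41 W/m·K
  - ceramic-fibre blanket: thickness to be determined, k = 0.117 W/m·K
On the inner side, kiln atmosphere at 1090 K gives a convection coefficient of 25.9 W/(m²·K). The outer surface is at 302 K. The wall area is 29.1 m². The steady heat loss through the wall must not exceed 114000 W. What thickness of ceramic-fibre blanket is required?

Thermal resistances in series:
R_inner film = 1/(h_i·A) = 1/(25.9×29.1) = 0.001327 K/W
R_silica brick = L/(kA) = 0.11/(1.41×29.1) = 0.002681 K/W
Sum of the known resistances R_other = 0.004008 K/W
Required total resistance R_tot = ΔT/Q_allow = 788/114000 = 0.006912 K/W
R_ceramic-fibre blanket = R_tot − R_other = 0.002905 K/W
L = R·k·A = 0.002905×0.117×29.1

L ≈ 9.89 mm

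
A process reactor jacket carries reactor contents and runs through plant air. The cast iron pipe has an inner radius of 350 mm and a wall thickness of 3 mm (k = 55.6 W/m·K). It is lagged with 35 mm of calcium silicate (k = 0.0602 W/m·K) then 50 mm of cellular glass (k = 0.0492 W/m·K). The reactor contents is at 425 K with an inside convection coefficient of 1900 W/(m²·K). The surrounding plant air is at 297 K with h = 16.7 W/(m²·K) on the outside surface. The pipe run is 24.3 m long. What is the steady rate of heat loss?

Q ≈ 4680 W

Cylindrical conduction, so R = ln(r₂/r₁)/(2πkL) per layer, in series:
R_inner film = 1/(h_i·2πr₁L) = 1/(1900×2π×0.35×24.3) = 9.849×10^-6 K/W
R_cast iron pipe wall = ln(353/350)/(2π×55.6×24.3) = 1.005×10^-6 K/W
R_calcium silicate = ln(388/353)/(2π×0.0602×24.3) = 0.01029 K/W
R_cellular glass = ln(438/388)/(2π×0.0492×24.3) = 0.01614 K/W
R_outer film = 1/(h_o·2πr_oL) = 1/(16.7×2π×0.438×24.3) = 8.954×10^-4 K/W
R_total = 0.02733 K/W
Q = ΔT/R_total = 128/0.02733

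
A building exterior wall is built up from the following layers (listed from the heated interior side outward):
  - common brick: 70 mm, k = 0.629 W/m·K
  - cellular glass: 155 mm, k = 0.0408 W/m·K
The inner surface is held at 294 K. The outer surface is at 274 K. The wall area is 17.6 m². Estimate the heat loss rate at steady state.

Model the wall as resistances in series:
R_common brick = L/(kA) = 0.07/(0.629×17.6) = 0.006323 K/W
R_cellular glass = L/(kA) = 0.155/(0.0408×17.6) = 0.2159 K/W
R_total = 0.2222 K/W
Q = ΔT / R_total = 20 / 0.2222

Q ≈ 90 W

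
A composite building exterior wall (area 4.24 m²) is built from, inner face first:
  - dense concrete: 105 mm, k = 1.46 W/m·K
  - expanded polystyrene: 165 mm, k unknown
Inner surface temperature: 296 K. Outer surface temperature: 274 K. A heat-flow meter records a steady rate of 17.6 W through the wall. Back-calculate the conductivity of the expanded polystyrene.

Thermal resistances in series:
R_dense concrete = L/(kA) = 0.105/(1.46×4.24) = 0.01696 K/W
Sum of known resistances R_other = 0.01696 K/W
Total R = ΔT/Q = 22/17.6 = 1.25 K/W
R_expanded polystyrene = R_total − R_other = 1.233 K/W
k = L/(R·A) = 0.165/(1.233×4.24)

k ≈ 0.0316 W/(m·K)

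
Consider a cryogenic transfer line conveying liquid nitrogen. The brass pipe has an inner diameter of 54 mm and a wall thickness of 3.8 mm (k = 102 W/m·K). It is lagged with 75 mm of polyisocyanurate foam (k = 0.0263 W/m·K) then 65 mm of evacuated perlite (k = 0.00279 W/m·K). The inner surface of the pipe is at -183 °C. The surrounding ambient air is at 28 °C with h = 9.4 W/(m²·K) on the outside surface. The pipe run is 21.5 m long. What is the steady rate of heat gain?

Cylindrical conduction, so R = ln(r₂/r₁)/(2πkL) per layer, in series:
R_brass pipe wall = ln(30.8/27)/(2π×102×21.5) = 9.556×10^-6 K/W
R_polyisocyanurate foam = ln(105.8/30.8)/(2π×0.0263×21.5) = 0.3473 K/W
R_evacuated perlite = ln(170.8/105.8)/(2π×0.00279×21.5) = 1.271 K/W
R_outer film = 1/(h_o·2πr_oL) = 1/(9.4×2π×0.1708×21.5) = 0.004611 K/W
R_total = 1.623 K/W
Q = ΔT/R_total = 211/1.623

Q ≈ 130 W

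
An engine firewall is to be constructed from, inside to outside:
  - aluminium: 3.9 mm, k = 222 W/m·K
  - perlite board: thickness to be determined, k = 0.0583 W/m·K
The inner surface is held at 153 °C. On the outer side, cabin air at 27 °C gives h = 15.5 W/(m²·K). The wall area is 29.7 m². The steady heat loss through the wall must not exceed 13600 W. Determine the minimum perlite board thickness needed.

L ≈ 12.3 mm

Treating each layer as a thermal resistance in series:
R_aluminium = L/(kA) = 0.0039/(222×29.7) = 5.915×10^-7 K/W
R_outer film = 1/(h_o·A) = 1/(15.5×29.7) = 0.002172 K/W
Sum of the known resistances R_other = 0.002173 K/W
Required total resistance R_tot = ΔT/Q_allow = 126/13600 = 0.009265 K/W
R_perlite board = R_tot − R_other = 0.007092 K/W
L = R·k·A = 0.007092×0.0583×29.7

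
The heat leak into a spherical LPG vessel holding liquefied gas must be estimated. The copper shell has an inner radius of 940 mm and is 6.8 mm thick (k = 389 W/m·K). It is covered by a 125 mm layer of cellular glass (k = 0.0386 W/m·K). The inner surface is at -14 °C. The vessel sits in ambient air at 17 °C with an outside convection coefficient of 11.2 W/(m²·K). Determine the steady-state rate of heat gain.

Q ≈ 119 W

For a spherical shell R = (1/r₁ − 1/r₂)/(4πk); film R = 1/(h·4πr²). In series:
R_copper shell = (1/0.94 − 1/0.9468)/(4π×389) = 1.563×10^-6 K/W
R_cellular glass = (1/0.9468 − 1/1.0718)/(4π×0.0386) = 0.2539 K/W
R_outer film = 1/(h·4πr_o²) = 1/(11.2×4π×1.0718²) = 0.006185 K/W
R_total = 0.2601 K/W
Q = ΔT/R_total = 31/0.2601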